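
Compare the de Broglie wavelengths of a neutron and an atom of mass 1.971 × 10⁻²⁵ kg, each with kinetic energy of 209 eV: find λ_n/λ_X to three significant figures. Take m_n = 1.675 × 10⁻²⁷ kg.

λ_n/λ_X = 10.8

At fixed KE, p = √(2mKE) so λ = h/p ∝ 1/√m.
λ_n/λ_X = √(m_X/m_n) = √(1.971 × 10⁻²⁵/1.675 × 10⁻²⁷) = √(117.7) = 10.8.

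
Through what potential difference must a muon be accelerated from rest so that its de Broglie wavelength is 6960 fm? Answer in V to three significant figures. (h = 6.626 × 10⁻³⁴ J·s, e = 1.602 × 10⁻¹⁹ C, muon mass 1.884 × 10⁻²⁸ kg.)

V = 150 V

p = h/λ = 6.626 × 10⁻³⁴ / 6.960 × 10⁻¹² = 9.520 × 10⁻²³ kg·m/s.
KE = p²/(2m) = 2.405 × 10⁻¹⁷ J.
V = KE/e = 2.405 × 10⁻¹⁷ / (1.602 × 10⁻¹⁹) = 150 V.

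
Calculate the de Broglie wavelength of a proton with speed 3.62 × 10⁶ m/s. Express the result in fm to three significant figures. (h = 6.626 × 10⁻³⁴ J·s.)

p = mv = 1.673 × 10⁻²⁷ × 3.62 × 10⁶ = 6.056 × 10⁻²¹ kg·m/s.
λ = h/p = 6.626 × 10⁻³⁴ / 6.056 × 10⁻²¹ = 1.09 × 10⁻¹³ m = 109 fm.

λ = 109 fm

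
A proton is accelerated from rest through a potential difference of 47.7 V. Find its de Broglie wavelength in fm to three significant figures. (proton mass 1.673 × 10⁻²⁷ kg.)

KE = eV = 1.602 × 10⁻¹⁹ × 47.70 = 7.642 × 10⁻¹⁸ J.
p = √(2mKE) = √(2 × 1.673 × 10⁻²⁷ × 7.642 × 10⁻¹⁸) = 1.599 × 10⁻²² kg·m/s.
λ = h/p = 6.626 × 10⁻³⁴ / 1.599 × 10⁻²² = 4.14 × 10⁻¹² m = 4140 fm.

λ = 4140 fm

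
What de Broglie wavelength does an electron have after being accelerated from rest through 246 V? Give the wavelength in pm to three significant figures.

λ = 78.2 pm

KE = eV = 1.602 × 10⁻¹⁹ × 246.0 = 3.941 × 10⁻¹⁷ J.
p = √(2mKE) = √(2 × 9.109 × 10⁻³¹ × 3.941 × 10⁻¹⁷) = 8.473 × 10⁻²⁴ kg·m/s.
λ = h/p = 6.626 × 10⁻³⁴ / 8.473 × 10⁻²⁴ = 7.82 × 10⁻¹¹ m = 78.2 pm.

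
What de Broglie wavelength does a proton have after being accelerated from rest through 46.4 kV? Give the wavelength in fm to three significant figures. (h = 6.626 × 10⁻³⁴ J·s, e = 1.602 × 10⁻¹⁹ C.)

λ = 133 fm

KE = eV = 1.602 × 10⁻¹⁹ × 4.640 × 10⁴ = 7.433 × 10⁻¹⁵ J.
p = √(2mKE) = √(2 × 1.673 × 10⁻²⁷ × 7.433 × 10⁻¹⁵) = 4.987 × 10⁻²¹ kg·m/s.
λ = h/p = 6.626 × 10⁻³⁴ / 4.987 × 10⁻²¹ = 1.33 × 10⁻¹³ m = 133 fm.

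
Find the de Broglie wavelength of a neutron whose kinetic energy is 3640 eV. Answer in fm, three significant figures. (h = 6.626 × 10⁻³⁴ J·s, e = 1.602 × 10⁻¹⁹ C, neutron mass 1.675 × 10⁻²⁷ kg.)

λ = 474 fm

KE = 3640 eV = 5.831 × 10⁻¹⁶ J.
p = √(2mKE) = √(2 × 1.675 × 10⁻²⁷ × 5.831 × 10⁻¹⁶) = 1.398 × 10⁻²¹ kg·m/s.
λ = h/p = 6.626 × 10⁻³⁴ / 1.398 × 10⁻²¹ = 4.74 × 10⁻¹³ m = 474 fm.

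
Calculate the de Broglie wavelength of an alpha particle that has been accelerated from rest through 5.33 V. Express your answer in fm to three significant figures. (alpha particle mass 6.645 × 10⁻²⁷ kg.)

KE = 2eV = 2 × 1.602 × 10⁻¹⁹ × 5.330 = 1.708 × 10⁻¹⁸ J.
p = √(2mKE) = √(2 × 6.645 × 10⁻²⁷ × 1.708 × 10⁻¹⁸) = 1.507 × 10⁻²² kg·m/s.
λ = h/p = 6.626 × 10⁻³⁴ / 1.507 × 10⁻²² = 4.40 × 10⁻¹² m = 4400 fm.

λ = 4400 fm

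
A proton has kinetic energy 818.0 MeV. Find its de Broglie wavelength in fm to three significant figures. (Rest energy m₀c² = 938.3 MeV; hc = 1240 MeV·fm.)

Total energy E = KE + m₀c² = 818.0 + 938.3 = 1756.3 MeV.
(pc)² = E² − (m₀c²)² = (1756.3)² − (938.3)² = 2.204 × 10⁶ MeV², so pc = 1485 MeV.
λ = hc/(pc) = 1240 MeV·fm / 1485 MeV = 0.835 fm.

λ = 0.835 fm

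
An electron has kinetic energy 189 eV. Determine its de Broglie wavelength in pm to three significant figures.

λ = 89.2 pm

KE = 189 eV = 3.028 × 10⁻¹⁷ J.
p = √(2mKE) = √(2 × 9.109 × 10⁻³¹ × 3.028 × 10⁻¹⁷) = 7.427 × 10⁻²⁴ kg·m/s.
λ = h/p = 6.626 × 10⁻³⁴ / 7.427 × 10⁻²⁴ = 8.92 × 10⁻¹¹ m = 89.2 pm.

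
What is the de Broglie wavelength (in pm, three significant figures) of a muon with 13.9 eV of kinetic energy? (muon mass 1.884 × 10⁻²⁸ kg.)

KE = 13.9 eV = 2.227 × 10⁻¹⁸ J.
p = √(2mKE) = √(2 × 1.884 × 10⁻²⁸ × 2.227 × 10⁻¹⁸) = 2.897 × 10⁻²³ kg·m/s.
λ = h/p = 6.626 × 10⁻³⁴ / 2.897 × 10⁻²³ = 2.29 × 10⁻¹¹ m = 22.9 pm.

λ = 22.9 pm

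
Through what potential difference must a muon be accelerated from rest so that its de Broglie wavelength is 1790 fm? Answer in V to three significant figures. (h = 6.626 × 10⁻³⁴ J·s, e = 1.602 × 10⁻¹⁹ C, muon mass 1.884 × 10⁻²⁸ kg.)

V = 2270 V

p = h/λ = 6.626 × 10⁻³⁴ / 1.790 × 10⁻¹² = 3.702 × 10⁻²² kg·m/s.
KE = p²/(2m) = 3.637 × 10⁻¹⁶ J.
V = KE/e = 3.637 × 10⁻¹⁶ / (1.602 × 10⁻¹⁹) = 2270 V.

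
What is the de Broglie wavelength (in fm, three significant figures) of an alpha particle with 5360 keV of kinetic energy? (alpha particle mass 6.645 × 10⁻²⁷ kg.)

λ = 6.20 fm

KE = 5360 keV = 8.587 × 10⁻¹³ J.
p = √(2mKE) = √(2 × 6.645 × 10⁻²⁷ × 8.587 × 10⁻¹³) = 1.068 × 10⁻¹⁹ kg·m/s.
λ = h/p = 6.626 × 10⁻³⁴ / 1.068 × 10⁻¹⁹ = 6.20 × 10⁻¹⁵ m = 6.20 fm.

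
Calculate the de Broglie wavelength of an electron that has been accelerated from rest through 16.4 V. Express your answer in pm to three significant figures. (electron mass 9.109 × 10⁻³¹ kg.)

λ = 303 pm

KE = eV = 1.602 × 10⁻¹⁹ × 16.40 = 2.627 × 10⁻¹⁸ J.
p = √(2mKE) = √(2 × 9.109 × 10⁻³¹ × 2.627 × 10⁻¹⁸) = 2.188 × 10⁻²⁴ kg·m/s.
λ = h/p = 6.626 × 10⁻³⁴ / 2.188 × 10⁻²⁴ = 3.03 × 10⁻¹⁰ m = 303 pm.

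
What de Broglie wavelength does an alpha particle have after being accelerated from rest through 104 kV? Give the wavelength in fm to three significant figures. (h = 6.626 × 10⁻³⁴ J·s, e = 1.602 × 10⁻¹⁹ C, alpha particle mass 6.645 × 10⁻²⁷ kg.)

KE = 2eV = 2 × 1.602 × 10⁻¹⁹ × 1.040 × 10⁵ = 3.332 × 10⁻¹⁴ J.
p = √(2mKE) = √(2 × 6.645 × 10⁻²⁷ × 3.332 × 10⁻¹⁴) = 2.104 × 10⁻²⁰ kg·m/s.
λ = h/p = 6.626 × 10⁻³⁴ / 2.104 × 10⁻²⁰ = 3.15 × 10⁻¹⁴ m = 31.5 fm.

λ = 31.5 fm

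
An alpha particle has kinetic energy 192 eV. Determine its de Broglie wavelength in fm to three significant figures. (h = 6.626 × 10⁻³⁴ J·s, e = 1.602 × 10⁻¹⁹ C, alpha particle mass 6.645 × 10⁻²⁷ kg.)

λ = 1040 fm

KE = 192 eV = 3.076 × 10⁻¹⁷ J.
p = √(2mKE) = √(2 × 6.645 × 10⁻²⁷ × 3.076 × 10⁻¹⁷) = 6.394 × 10⁻²² kg·m/s.
λ = h/p = 6.626 × 10⁻³⁴ / 6.394 × 10⁻²² = 1.04 × 10⁻¹² m = 1040 fm.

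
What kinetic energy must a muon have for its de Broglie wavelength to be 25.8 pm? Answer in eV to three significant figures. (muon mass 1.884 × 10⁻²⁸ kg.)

p = h/λ = 6.626 × 10⁻³⁴ / 2.580 × 10⁻¹¹ = 2.568 × 10⁻²³ kg·m/s.
KE = p²/(2m) = (2.568 × 10⁻²³)² / (2 × 1.884 × 10⁻²⁸) = 1.750 × 10⁻¹⁸ J = 10.9 eV.

KE = 10.9 eV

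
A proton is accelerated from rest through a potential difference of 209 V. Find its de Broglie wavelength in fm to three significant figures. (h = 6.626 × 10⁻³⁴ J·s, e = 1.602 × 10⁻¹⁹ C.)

KE = eV = 1.602 × 10⁻¹⁹ × 209.0 = 3.348 × 10⁻¹⁷ J.
p = √(2mKE) = √(2 × 1.673 × 10⁻²⁷ × 3.348 × 10⁻¹⁷) = 3.347 × 10⁻²² kg·m/s.
λ = h/p = 6.626 × 10⁻³⁴ / 3.347 × 10⁻²² = 1.98 × 10⁻¹² m = 1980 fm.

λ = 1980 fm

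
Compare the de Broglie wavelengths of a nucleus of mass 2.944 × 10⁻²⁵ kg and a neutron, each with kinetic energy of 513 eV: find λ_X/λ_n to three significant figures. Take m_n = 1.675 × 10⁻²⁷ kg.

λ_X/λ_n = 0.0754

At fixed KE, p = √(2mKE) so λ = h/p ∝ 1/√m.
λ_X/λ_n = √(m_n/m_X) = √(1.675 × 10⁻²⁷/2.944 × 10⁻²⁵) = √(5.690 × 10⁻³) = 0.0754.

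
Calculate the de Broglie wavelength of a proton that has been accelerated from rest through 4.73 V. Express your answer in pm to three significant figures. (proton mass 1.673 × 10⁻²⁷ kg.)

λ = 13.2 pm

KE = eV = 1.602 × 10⁻¹⁹ × 4.730 = 7.577 × 10⁻¹⁹ J.
p = √(2mKE) = √(2 × 1.673 × 10⁻²⁷ × 7.577 × 10⁻¹⁹) = 5.035 × 10⁻²³ kg·m/s.
λ = h/p = 6.626 × 10⁻³⁴ / 5.035 × 10⁻²³ = 1.32 × 10⁻¹¹ m = 13.2 pm.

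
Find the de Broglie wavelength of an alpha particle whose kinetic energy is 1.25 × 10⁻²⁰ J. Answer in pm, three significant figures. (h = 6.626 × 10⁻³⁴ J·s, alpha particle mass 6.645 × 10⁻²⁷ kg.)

λ = 51.4 pm

p = √(2mKE) = √(2 × 6.645 × 10⁻²⁷ × 1.250 × 10⁻²⁰) = 1.289 × 10⁻²³ kg·m/s.
λ = h/p = 6.626 × 10⁻³⁴ / 1.289 × 10⁻²³ = 5.14 × 10⁻¹¹ m = 51.4 pm.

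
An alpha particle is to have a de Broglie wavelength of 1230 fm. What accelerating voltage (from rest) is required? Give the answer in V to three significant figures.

p = h/λ = 6.626 × 10⁻³⁴ / 1.230 × 10⁻¹² = 5.387 × 10⁻²² kg·m/s.
KE = p²/(2m) = 2.184 × 10⁻¹⁷ J.
V = KE/2e = 2.184 × 10⁻¹⁷ / (2 × 1.602 × 10⁻¹⁹) = 68.2 V.

V = 68.2 V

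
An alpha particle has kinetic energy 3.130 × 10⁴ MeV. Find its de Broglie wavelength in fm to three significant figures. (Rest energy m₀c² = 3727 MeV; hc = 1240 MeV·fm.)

Total energy E = KE + m₀c² = 3.130 × 10⁴ + 3727 = 35027 MeV.
(pc)² = E² − (m₀c²)² = (35027)² − (3727)² = 1.213 × 10⁹ MeV², so pc = 3.483 × 10⁴ MeV.
λ = hc/(pc) = 1240 MeV·fm / 3.483 × 10⁴ MeV = 0.0356 fm.

λ = 0.0356 fm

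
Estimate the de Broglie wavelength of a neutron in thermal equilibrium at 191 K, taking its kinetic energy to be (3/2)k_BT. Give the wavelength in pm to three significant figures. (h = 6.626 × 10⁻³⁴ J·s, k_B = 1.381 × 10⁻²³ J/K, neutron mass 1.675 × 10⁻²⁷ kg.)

KE = (3/2)k_BT = 1.5 × 1.381 × 10⁻²³ × 191 = 3.957 × 10⁻²¹ J.
p = √(2mKE) = √(2 × 1.675 × 10⁻²⁷ × 3.957 × 10⁻²¹) = 3.641 × 10⁻²⁴ kg·m/s.
λ = h/p = 1.82 × 10⁻¹⁰ m = 182 pm.

λ = 182 pm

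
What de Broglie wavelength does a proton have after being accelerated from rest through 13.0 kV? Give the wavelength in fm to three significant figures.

KE = eV = 1.602 × 10⁻¹⁹ × 1.300 × 10⁴ = 2.083 × 10⁻¹⁵ J.
p = √(2mKE) = √(2 × 1.673 × 10⁻²⁷ × 2.083 × 10⁻¹⁵) = 2.640 × 10⁻²¹ kg·m/s.
λ = h/p = 6.626 × 10⁻³⁴ / 2.640 × 10⁻²¹ = 2.51 × 10⁻¹³ m = 251 fm.

λ = 251 fm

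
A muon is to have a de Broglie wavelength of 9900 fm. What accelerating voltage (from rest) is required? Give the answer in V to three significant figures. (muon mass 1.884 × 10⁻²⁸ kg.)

V = 74.2 V

p = h/λ = 6.626 × 10⁻³⁴ / 9.900 × 10⁻¹² = 6.693 × 10⁻²³ kg·m/s.
KE = p²/(2m) = 1.189 × 10⁻¹⁷ J.
V = KE/e = 1.189 × 10⁻¹⁷ / (1.602 × 10⁻¹⁹) = 74.2 V.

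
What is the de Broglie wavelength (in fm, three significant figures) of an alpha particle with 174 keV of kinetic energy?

KE = 174 keV = 2.787 × 10⁻¹⁴ J.
p = √(2mKE) = √(2 × 6.645 × 10⁻²⁷ × 2.787 × 10⁻¹⁴) = 1.925 × 10⁻²⁰ kg·m/s.
λ = h/p = 6.626 × 10⁻³⁴ / 1.925 × 10⁻²⁰ = 3.44 × 10⁻¹⁴ m = 34.4 fm.

λ = 34.4 fm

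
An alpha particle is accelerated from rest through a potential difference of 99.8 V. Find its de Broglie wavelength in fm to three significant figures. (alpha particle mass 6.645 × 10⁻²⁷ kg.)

λ = 1020 fm

KE = 2eV = 2 × 1.602 × 10⁻¹⁹ × 99.80 = 3.198 × 10⁻¹⁷ J.
p = √(2mKE) = √(2 × 6.645 × 10⁻²⁷ × 3.198 × 10⁻¹⁷) = 6.519 × 10⁻²² kg·m/s.
λ = h/p = 6.626 × 10⁻³⁴ / 6.519 × 10⁻²² = 1.02 × 10⁻¹² m = 1020 fm.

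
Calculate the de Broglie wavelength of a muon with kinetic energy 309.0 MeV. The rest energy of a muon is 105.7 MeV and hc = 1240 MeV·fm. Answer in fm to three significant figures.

Total energy E = KE + m₀c² = 309.0 + 105.7 = 414.7 MeV.
(pc)² = E² − (m₀c²)² = (414.7)² − (105.7)² = 1.608 × 10⁵ MeV², so pc = 401.0 MeV.
λ = hc/(pc) = 1240 MeV·fm / 401.0 MeV = 3.09 fm.

λ = 3.09 fm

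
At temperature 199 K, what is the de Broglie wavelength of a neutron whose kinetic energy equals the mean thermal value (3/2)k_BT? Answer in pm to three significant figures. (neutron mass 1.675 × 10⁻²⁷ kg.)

KE = (3/2)k_BT = 1.5 × 1.381 × 10⁻²³ × 199 = 4.122 × 10⁻²¹ J.
p = √(2mKE) = √(2 × 1.675 × 10⁻²⁷ × 4.122 × 10⁻²¹) = 3.716 × 10⁻²⁴ kg·m/s.
λ = h/p = 1.78 × 10⁻¹⁰ m = 178 pm.

λ = 178 pm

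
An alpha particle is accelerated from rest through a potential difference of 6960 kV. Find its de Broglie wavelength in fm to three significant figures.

λ = 3.85 fm

KE = 2eV = 2 × 1.602 × 10⁻¹⁹ × 6.960 × 10⁶ = 2.230 × 10⁻¹² J.
p = √(2mKE) = √(2 × 6.645 × 10⁻²⁷ × 2.230 × 10⁻¹²) = 1.722 × 10⁻¹⁹ kg·m/s.
λ = h/p = 6.626 × 10⁻³⁴ / 1.722 × 10⁻¹⁹ = 3.85 × 10⁻¹⁵ m = 3.85 fm.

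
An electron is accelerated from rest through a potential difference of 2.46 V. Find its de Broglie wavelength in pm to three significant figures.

KE = eV = 1.602 × 10⁻¹⁹ × 2.460 = 3.941 × 10⁻¹⁹ J.
p = √(2mKE) = √(2 × 9.109 × 10⁻³¹ × 3.941 × 10⁻¹⁹) = 8.473 × 10⁻²⁵ kg·m/s.
λ = h/p = 6.626 × 10⁻³⁴ / 8.473 × 10⁻²⁵ = 7.82 × 10⁻¹⁰ m = 782 pm.

λ = 782 pm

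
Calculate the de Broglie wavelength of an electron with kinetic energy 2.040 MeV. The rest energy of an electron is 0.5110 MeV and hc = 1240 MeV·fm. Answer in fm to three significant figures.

Total energy E = KE + m₀c² = 2.040 + 0.5110 = 2.5510 MeV.
(pc)² = E² − (m₀c²)² = (2.5510)² − (0.5110)² = 6.246 MeV², so pc = 2.499 MeV.
λ = hc/(pc) = 1240 MeV·fm / 2.499 MeV = 496 fm.

λ = 496 fm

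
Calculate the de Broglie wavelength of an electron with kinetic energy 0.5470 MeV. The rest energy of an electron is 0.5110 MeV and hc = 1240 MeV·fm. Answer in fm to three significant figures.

λ = 1340 fm

Total energy E = KE + m₀c² = 0.5470 + 0.5110 = 1.0580 MeV.
(pc)² = E² − (m₀c²)² = (1.0580)² − (0.5110)² = 0.8582 MeV², so pc = 0.9264 MeV.
λ = hc/(pc) = 1240 MeV·fm / 0.9264 MeV = 1340 fm.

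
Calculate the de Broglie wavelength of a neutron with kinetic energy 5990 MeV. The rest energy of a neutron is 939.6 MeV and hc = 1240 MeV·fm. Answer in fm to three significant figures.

Total energy E = KE + m₀c² = 5990 + 939.6 = 6929.6 MeV.
(pc)² = E² − (m₀c²)² = (6929.6)² − (939.6)² = 4.714 × 10⁷ MeV², so pc = 6866 MeV.
λ = hc/(pc) = 1240 MeV·fm / 6866 MeV = 0.181 fm.

λ = 0.181 fm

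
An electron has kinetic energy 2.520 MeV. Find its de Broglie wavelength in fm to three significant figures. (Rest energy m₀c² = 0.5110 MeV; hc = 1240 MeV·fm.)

λ = 415 fm

Total energy E = KE + m₀c² = 2.520 + 0.5110 = 3.0310 MeV.
(pc)² = E² − (m₀c²)² = (3.0310)² − (0.5110)² = 8.926 MeV², so pc = 2.988 MeV.
λ = hc/(pc) = 1240 MeV·fm / 2.988 MeV = 415 fm.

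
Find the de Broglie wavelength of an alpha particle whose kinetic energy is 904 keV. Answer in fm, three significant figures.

KE = 904 keV = 1.448 × 10⁻¹³ J.
p = √(2mKE) = √(2 × 6.645 × 10⁻²⁷ × 1.448 × 10⁻¹³) = 4.387 × 10⁻²⁰ kg·m/s.
λ = h/p = 6.626 × 10⁻³⁴ / 4.387 × 10⁻²⁰ = 1.51 × 10⁻¹⁴ m = 15.1 fm.

λ = 15.1 fm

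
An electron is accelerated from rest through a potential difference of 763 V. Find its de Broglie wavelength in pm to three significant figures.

KE = eV = 1.602 × 10⁻¹⁹ × 763.0 = 1.222 × 10⁻¹⁶ J.
p = √(2mKE) = √(2 × 9.109 × 10⁻³¹ × 1.222 × 10⁻¹⁶) = 1.492 × 10⁻²³ kg·m/s.
λ = h/p = 6.626 × 10⁻³⁴ / 1.492 × 10⁻²³ = 4.44 × 10⁻¹¹ m = 44.4 pm.

λ = 44.4 pm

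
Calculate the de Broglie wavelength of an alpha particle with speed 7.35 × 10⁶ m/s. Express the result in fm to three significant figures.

p = mv = 6.645 × 10⁻²⁷ × 7.35 × 10⁶ = 4.884 × 10⁻²⁰ kg·m/s.
λ = h/p = 6.626 × 10⁻³⁴ / 4.884 × 10⁻²⁰ = 1.36 × 10⁻¹⁴ m = 13.6 fm.

λ = 13.6 fm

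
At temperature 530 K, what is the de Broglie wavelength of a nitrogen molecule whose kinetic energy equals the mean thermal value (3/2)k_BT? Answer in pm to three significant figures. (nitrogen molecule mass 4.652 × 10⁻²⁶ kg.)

KE = (3/2)k_BT = 1.5 × 1.381 × 10⁻²³ × 530 = 1.098 × 10⁻²⁰ J.
p = √(2mKE) = √(2 × 4.652 × 10⁻²⁶ × 1.098 × 10⁻²⁰) = 3.196 × 10⁻²³ kg·m/s.
λ = h/p = 2.07 × 10⁻¹¹ m = 20.7 pm.

λ = 20.7 pm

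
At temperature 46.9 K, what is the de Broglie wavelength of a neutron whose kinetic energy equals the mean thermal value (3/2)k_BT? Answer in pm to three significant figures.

KE = (3/2)k_BT = 1.5 × 1.381 × 10⁻²³ × 46.9 = 9.715 × 10⁻²² J.
p = √(2mKE) = √(2 × 1.675 × 10⁻²⁷ × 9.715 × 10⁻²²) = 1.804 × 10⁻²⁴ kg·m/s.
λ = h/p = 3.67 × 10⁻¹⁰ m = 367 pm.

λ = 367 pm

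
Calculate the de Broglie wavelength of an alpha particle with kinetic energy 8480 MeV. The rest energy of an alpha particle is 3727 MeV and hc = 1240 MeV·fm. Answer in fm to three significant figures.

Total energy E = KE + m₀c² = 8480 + 3727 = 12207 MeV.
(pc)² = E² − (m₀c²)² = (12207)² − (3727)² = 1.351 × 10⁸ MeV², so pc = 1.162 × 10⁴ MeV.
λ = hc/(pc) = 1240 MeV·fm / 1.162 × 10⁴ MeV = 0.107 fm.

λ = 0.107 fm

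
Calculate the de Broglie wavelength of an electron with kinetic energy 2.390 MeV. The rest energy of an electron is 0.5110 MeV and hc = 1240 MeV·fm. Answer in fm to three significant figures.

Total energy E = KE + m₀c² = 2.390 + 0.5110 = 2.9010 MeV.
(pc)² = E² − (m₀c²)² = (2.9010)² − (0.5110)² = 8.155 MeV², so pc = 2.856 MeV.
λ = hc/(pc) = 1240 MeV·fm / 2.856 MeV = 434 fm.

λ = 434 fm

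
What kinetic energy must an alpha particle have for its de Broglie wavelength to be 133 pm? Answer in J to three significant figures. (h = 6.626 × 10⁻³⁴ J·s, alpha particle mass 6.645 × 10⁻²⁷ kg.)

KE = 1.87 × 10⁻²¹ J

p = h/λ = 6.626 × 10⁻³⁴ / 1.330 × 10⁻¹⁰ = 4.982 × 10⁻²⁴ kg·m/s.
KE = p²/(2m) = (4.982 × 10⁻²⁴)² / (2 × 6.645 × 10⁻²⁷) = 1.868 × 10⁻²¹ J = 1.87 × 10⁻²¹ J.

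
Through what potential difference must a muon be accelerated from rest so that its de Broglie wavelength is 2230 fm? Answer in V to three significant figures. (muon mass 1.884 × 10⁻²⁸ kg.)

p = h/λ = 6.626 × 10⁻³⁴ / 2.230 × 10⁻¹² = 2.971 × 10⁻²² kg·m/s.
KE = p²/(2m) = 2.343 × 10⁻¹⁶ J.
V = KE/e = 2.343 × 10⁻¹⁶ / (1.602 × 10⁻¹⁹) = 1460 V.

V = 1460 V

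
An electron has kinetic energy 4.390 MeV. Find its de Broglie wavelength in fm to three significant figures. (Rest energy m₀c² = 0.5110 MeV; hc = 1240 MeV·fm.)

Total energy E = KE + m₀c² = 4.390 + 0.5110 = 4.9010 MeV.
(pc)² = E² − (m₀c²)² = (4.9010)² − (0.5110)² = 23.76 MeV², so pc = 4.874 MeV.
λ = hc/(pc) = 1240 MeV·fm / 4.874 MeV = 254 fm.

λ = 254 fm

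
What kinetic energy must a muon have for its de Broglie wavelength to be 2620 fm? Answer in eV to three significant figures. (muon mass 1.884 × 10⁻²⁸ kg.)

p = h/λ = 6.626 × 10⁻³⁴ / 2.620 × 10⁻¹² = 2.529 × 10⁻²² kg·m/s.
KE = p²/(2m) = (2.529 × 10⁻²²)² / (2 × 1.884 × 10⁻²⁸) = 1.697 × 10⁻¹⁶ J = 1060 eV.

KE = 1060 eV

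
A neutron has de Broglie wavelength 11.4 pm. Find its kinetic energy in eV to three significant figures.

p = h/λ = 6.626 × 10⁻³⁴ / 1.140 × 10⁻¹¹ = 5.812 × 10⁻²³ kg·m/s.
KE = p²/(2m) = (5.812 × 10⁻²³)² / (2 × 1.675 × 10⁻²⁷) = 1.008 × 10⁻¹⁸ J = 6.29 eV.

KE = 6.29 eV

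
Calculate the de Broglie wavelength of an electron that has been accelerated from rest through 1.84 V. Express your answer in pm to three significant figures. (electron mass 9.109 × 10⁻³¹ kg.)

KE = eV = 1.602 × 10⁻¹⁹ × 1.840 = 2.948 × 10⁻¹⁹ J.
p = √(2mKE) = √(2 × 9.109 × 10⁻³¹ × 2.948 × 10⁻¹⁹) = 7.328 × 10⁻²⁵ kg·m/s.
λ = h/p = 6.626 × 10⁻³⁴ / 7.328 × 10⁻²⁵ = 9.04 × 10⁻¹⁰ m = 904 pm.

λ = 904 pm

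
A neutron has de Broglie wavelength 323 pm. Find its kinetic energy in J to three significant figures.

KE = 1.26 × 10⁻²¹ J

p = h/λ = 6.626 × 10⁻³⁴ / 3.230 × 10⁻¹⁰ = 2.051 × 10⁻²⁴ kg·m/s.
KE = p²/(2m) = (2.051 × 10⁻²⁴)² / (2 × 1.675 × 10⁻²⁷) = 1.256 × 10⁻²¹ J = 1.26 × 10⁻²¹ J.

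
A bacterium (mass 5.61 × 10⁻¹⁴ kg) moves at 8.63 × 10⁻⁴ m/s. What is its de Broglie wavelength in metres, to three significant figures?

λ = 1.37 × 10⁻¹⁷ m

p = mv = 5.61 × 10⁻¹⁴ × 8.63 × 10⁻⁴ = 4.841 × 10⁻¹⁷ kg·m/s.
λ = h/p = 6.626 × 10⁻³⁴ / 4.841 × 10⁻¹⁷ = 1.37 × 10⁻¹⁷ m.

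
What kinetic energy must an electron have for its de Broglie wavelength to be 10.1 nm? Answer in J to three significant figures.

p = h/λ = 6.626 × 10⁻³⁴ / 1.010 × 10⁻⁸ = 6.560 × 10⁻²⁶ kg·m/s.
KE = p²/(2m) = (6.560 × 10⁻²⁶)² / (2 × 9.109 × 10⁻³¹) = 2.362 × 10⁻²¹ J = 2.36 × 10⁻²¹ J.

KE = 2.36 × 10⁻²¹ J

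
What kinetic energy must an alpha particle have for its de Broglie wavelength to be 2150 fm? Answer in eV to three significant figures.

p = h/λ = 6.626 × 10⁻³⁴ / 2.150 × 10⁻¹² = 3.082 × 10⁻²² kg·m/s.
KE = p²/(2m) = (3.082 × 10⁻²²)² / (2 × 6.645 × 10⁻²⁷) = 7.147 × 10⁻¹⁸ J = 44.6 eV.

KE = 44.6 eV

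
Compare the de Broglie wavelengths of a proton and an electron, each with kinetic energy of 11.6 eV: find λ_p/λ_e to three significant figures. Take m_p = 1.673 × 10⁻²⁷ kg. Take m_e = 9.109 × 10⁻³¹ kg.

At fixed KE, p = √(2mKE) so λ = h/p ∝ 1/√m.
λ_p/λ_e = √(m_e/m_p) = √(9.109 × 10⁻³¹/1.673 × 10⁻²⁷) = √(5.445 × 10⁻⁴) = 0.0233.

λ_p/λ_e = 0.0233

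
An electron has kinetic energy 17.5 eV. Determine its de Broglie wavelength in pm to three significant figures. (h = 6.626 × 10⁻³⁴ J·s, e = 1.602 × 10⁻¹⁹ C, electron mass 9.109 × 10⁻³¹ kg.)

λ = 293 pm

KE = 17.5 eV = 2.804 × 10⁻¹⁸ J.
p = √(2mKE) = √(2 × 9.109 × 10⁻³¹ × 2.804 × 10⁻¹⁸) = 2.260 × 10⁻²⁴ kg·m/s.
λ = h/p = 6.626 × 10⁻³⁴ / 2.260 × 10⁻²⁴ = 2.93 × 10⁻¹⁰ m = 293 pm.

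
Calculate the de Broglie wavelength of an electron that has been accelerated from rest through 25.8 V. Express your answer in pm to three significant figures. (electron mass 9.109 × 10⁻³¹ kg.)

KE = eV = 1.602 × 10⁻¹⁹ × 25.80 = 4.133 × 10⁻¹⁸ J.
p = √(2mKE) = √(2 × 9.109 × 10⁻³¹ × 4.133 × 10⁻¹⁸) = 2.744 × 10⁻²⁴ kg·m/s.
λ = h/p = 6.626 × 10⁻³⁴ / 2.744 × 10⁻²⁴ = 2.41 × 10⁻¹⁰ m = 241 pm.

λ = 241 pm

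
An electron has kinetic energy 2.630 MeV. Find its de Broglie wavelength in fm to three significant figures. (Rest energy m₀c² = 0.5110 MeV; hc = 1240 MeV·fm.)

Total energy E = KE + m₀c² = 2.630 + 0.5110 = 3.1410 MeV.
(pc)² = E² − (m₀c²)² = (3.1410)² − (0.5110)² = 9.605 MeV², so pc = 3.099 MeV.
λ = hc/(pc) = 1240 MeV·fm / 3.099 MeV = 400 fm.

λ = 400 fm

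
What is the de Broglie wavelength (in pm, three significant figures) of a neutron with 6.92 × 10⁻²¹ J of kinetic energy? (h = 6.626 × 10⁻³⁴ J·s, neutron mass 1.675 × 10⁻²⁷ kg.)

p = √(2mKE) = √(2 × 1.675 × 10⁻²⁷ × 6.920 × 10⁻²¹) = 4.815 × 10⁻²⁴ kg·m/s.
λ = h/p = 6.626 × 10⁻³⁴ / 4.815 × 10⁻²⁴ = 1.38 × 10⁻¹⁰ m = 138 pm.

λ = 138 pm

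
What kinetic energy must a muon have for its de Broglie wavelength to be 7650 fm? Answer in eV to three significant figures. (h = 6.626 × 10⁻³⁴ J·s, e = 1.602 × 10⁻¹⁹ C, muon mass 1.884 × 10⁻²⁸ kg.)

p = h/λ = 6.626 × 10⁻³⁴ / 7.650 × 10⁻¹² = 8.661 × 10⁻²³ kg·m/s.
KE = p²/(2m) = (8.661 × 10⁻²³)² / (2 × 1.884 × 10⁻²⁸) = 1.991 × 10⁻¹⁷ J = 124 eV.

KE = 124 eV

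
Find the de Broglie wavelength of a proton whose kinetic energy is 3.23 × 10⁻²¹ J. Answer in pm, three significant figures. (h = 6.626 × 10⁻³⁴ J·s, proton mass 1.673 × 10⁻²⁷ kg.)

p = √(2mKE) = √(2 × 1.673 × 10⁻²⁷ × 3.230 × 10⁻²¹) = 3.287 × 10⁻²⁴ kg·m/s.
λ = h/p = 6.626 × 10⁻³⁴ / 3.287 × 10⁻²⁴ = 2.02 × 10⁻¹⁰ m = 202 pm.

λ = 202 pm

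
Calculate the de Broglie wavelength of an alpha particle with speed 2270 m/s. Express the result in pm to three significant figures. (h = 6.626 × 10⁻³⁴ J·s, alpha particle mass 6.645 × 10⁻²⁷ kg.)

λ = 43.9 pm

p = mv = 6.645 × 10⁻²⁷ × 2270 = 1.508 × 10⁻²³ kg·m/s.
λ = h/p = 6.626 × 10⁻³⁴ / 1.508 × 10⁻²³ = 4.39 × 10⁻¹¹ m = 43.9 pm.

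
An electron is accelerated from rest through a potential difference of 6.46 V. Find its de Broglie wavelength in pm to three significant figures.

λ = 483 pm

KE = eV = 1.602 × 10⁻¹⁹ × 6.460 = 1.035 × 10⁻¹⁸ J.
p = √(2mKE) = √(2 × 9.109 × 10⁻³¹ × 1.035 × 10⁻¹⁸) = 1.373 × 10⁻²⁴ kg·m/s.
λ = h/p = 6.626 × 10⁻³⁴ / 1.373 × 10⁻²⁴ = 4.83 × 10⁻¹⁰ m = 483 pm.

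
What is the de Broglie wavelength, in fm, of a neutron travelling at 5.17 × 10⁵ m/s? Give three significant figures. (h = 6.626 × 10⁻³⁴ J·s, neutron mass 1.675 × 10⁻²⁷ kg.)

p = mv = 1.675 × 10⁻²⁷ × 5.17 × 10⁵ = 8.660 × 10⁻²² kg·m/s.
λ = h/p = 6.626 × 10⁻³⁴ / 8.660 × 10⁻²² = 7.65 × 10⁻¹³ m = 765 fm.

λ = 765 fm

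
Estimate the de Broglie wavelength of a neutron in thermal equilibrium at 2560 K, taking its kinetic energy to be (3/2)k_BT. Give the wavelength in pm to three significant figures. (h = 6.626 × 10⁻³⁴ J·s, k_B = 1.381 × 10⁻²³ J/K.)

λ = 49.7 pm

KE = (3/2)k_BT = 1.5 × 1.381 × 10⁻²³ × 2560 = 5.303 × 10⁻²⁰ J.
p = √(2mKE) = √(2 × 1.675 × 10⁻²⁷ × 5.303 × 10⁻²⁰) = 1.333 × 10⁻²³ kg·m/s.
λ = h/p = 4.97 × 10⁻¹¹ m = 49.7 pm.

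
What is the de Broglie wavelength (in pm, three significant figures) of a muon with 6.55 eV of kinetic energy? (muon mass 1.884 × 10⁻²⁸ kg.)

KE = 6.55 eV = 1.049 × 10⁻¹⁸ J.
p = √(2mKE) = √(2 × 1.884 × 10⁻²⁸ × 1.049 × 10⁻¹⁸) = 1.988 × 10⁻²³ kg·m/s.
λ = h/p = 6.626 × 10⁻³⁴ / 1.988 × 10⁻²³ = 3.33 × 10⁻¹¹ m = 33.3 pm.

λ = 33.3 pm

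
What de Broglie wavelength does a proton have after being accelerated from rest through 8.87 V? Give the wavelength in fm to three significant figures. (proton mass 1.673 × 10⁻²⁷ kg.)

KE = eV = 1.602 × 10⁻¹⁹ × 8.870 = 1.421 × 10⁻¹⁸ J.
p = √(2mKE) = √(2 × 1.673 × 10⁻²⁷ × 1.421 × 10⁻¹⁸) = 6.895 × 10⁻²³ kg·m/s.
λ = h/p = 6.626 × 10⁻³⁴ / 6.895 × 10⁻²³ = 9.61 × 10⁻¹² m = 9610 fm.

λ = 9610 fm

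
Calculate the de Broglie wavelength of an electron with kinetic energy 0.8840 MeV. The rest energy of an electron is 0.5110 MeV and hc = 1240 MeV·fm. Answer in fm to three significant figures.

λ = 955 fm

Total energy E = KE + m₀c² = 0.8840 + 0.5110 = 1.3950 MeV.
(pc)² = E² − (m₀c²)² = (1.3950)² − (0.5110)² = 1.685 MeV², so pc = 1.298 MeV.
λ = hc/(pc) = 1240 MeV·fm / 1.298 MeV = 955 fm.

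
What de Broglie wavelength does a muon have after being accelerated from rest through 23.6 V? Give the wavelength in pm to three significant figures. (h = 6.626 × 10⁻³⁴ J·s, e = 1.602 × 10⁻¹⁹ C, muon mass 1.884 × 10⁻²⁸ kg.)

KE = eV = 1.602 × 10⁻¹⁹ × 23.60 = 3.781 × 10⁻¹⁸ J.
p = √(2mKE) = √(2 × 1.884 × 10⁻²⁸ × 3.781 × 10⁻¹⁸) = 3.774 × 10⁻²³ kg·m/s.
λ = h/p = 6.626 × 10⁻³⁴ / 3.774 × 10⁻²³ = 1.76 × 10⁻¹¹ m = 17.6 pm.

λ = 17.6 pm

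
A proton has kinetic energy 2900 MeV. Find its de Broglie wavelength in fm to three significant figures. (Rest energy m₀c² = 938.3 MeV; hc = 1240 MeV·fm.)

λ = 0.333 fm

Total energy E = KE + m₀c² = 2900 + 938.3 = 3838.3 MeV.
(pc)² = E² − (m₀c²)² = (3838.3)² − (938.3)² = 1.385 × 10⁷ MeV², so pc = 3722 MeV.
λ = hc/(pc) = 1240 MeV·fm / 3722 MeV = 0.333 fm.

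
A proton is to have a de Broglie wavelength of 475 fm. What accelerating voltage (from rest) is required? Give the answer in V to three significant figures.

p = h/λ = 6.626 × 10⁻³⁴ / 4.750 × 10⁻¹³ = 1.395 × 10⁻²¹ kg·m/s.
KE = p²/(2m) = 5.816 × 10⁻¹⁶ J.
V = KE/e = 5.816 × 10⁻¹⁶ / (1.602 × 10⁻¹⁹) = 3630 V.

V = 3630 V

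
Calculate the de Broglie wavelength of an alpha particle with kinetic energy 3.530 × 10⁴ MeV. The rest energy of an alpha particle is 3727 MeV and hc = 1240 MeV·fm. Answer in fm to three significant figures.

λ = 0.0319 fm

Total energy E = KE + m₀c² = 3.530 × 10⁴ + 3727 = 39027 MeV.
(pc)² = E² − (m₀c²)² = (39027)² − (3727)² = 1.509 × 10⁹ MeV², so pc = 3.885 × 10⁴ MeV.
λ = hc/(pc) = 1240 MeV·fm / 3.885 × 10⁴ MeV = 0.0319 fm.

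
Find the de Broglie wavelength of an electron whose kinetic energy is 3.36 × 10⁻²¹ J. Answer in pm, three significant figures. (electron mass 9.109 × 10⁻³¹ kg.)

λ = 8470 pm

p = √(2mKE) = √(2 × 9.109 × 10⁻³¹ × 3.360 × 10⁻²¹) = 7.824 × 10⁻²⁶ kg·m/s.
λ = h/p = 6.626 × 10⁻³⁴ / 7.824 × 10⁻²⁶ = 8.47 × 10⁻⁹ m = 8470 pm.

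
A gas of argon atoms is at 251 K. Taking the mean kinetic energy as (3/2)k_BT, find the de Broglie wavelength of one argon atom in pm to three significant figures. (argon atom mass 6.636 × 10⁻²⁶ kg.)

λ = 25.2 pm

KE = (3/2)k_BT = 1.5 × 1.381 × 10⁻²³ × 251 = 5.199 × 10⁻²¹ J.
p = √(2mKE) = √(2 × 6.636 × 10⁻²⁶ × 5.199 × 10⁻²¹) = 2.627 × 10⁻²³ kg·m/s.
λ = h/p = 2.52 × 10⁻¹¹ m = 25.2 pm.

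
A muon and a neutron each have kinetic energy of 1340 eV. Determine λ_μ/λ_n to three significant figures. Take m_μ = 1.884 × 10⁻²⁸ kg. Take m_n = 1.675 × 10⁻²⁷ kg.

λ_μ/λ_n = 2.98

At fixed KE, p = √(2mKE) so λ = h/p ∝ 1/√m.
λ_μ/λ_n = √(m_n/m_μ) = √(1.675 × 10⁻²⁷/1.884 × 10⁻²⁸) = √(8.891) = 2.98.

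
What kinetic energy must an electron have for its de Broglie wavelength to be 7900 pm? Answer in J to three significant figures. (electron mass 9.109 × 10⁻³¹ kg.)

KE = 3.86 × 10⁻²¹ J

p = h/λ = 6.626 × 10⁻³⁴ / 7.900 × 10⁻⁹ = 8.387 × 10⁻²⁶ kg·m/s.
KE = p²/(2m) = (8.387 × 10⁻²⁶)² / (2 × 9.109 × 10⁻³¹) = 3.861 × 10⁻²¹ J = 3.86 × 10⁻²¹ J.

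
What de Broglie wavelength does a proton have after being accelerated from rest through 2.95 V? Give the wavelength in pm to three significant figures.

KE = eV = 1.602 × 10⁻¹⁹ × 2.950 = 4.726 × 10⁻¹⁹ J.
p = √(2mKE) = √(2 × 1.673 × 10⁻²⁷ × 4.726 × 10⁻¹⁹) = 3.977 × 10⁻²³ kg·m/s.
λ = h/p = 6.626 × 10⁻³⁴ / 3.977 × 10⁻²³ = 1.67 × 10⁻¹¹ m = 16.7 pm.

λ = 16.7 pm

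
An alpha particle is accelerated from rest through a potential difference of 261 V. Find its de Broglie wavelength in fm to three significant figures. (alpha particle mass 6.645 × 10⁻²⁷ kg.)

λ = 629 fm

KE = 2eV = 2 × 1.602 × 10⁻¹⁹ × 261.0 = 8.362 × 10⁻¹⁷ J.
p = √(2mKE) = √(2 × 6.645 × 10⁻²⁷ × 8.362 × 10⁻¹⁷) = 1.054 × 10⁻²¹ kg·m/s.
λ = h/p = 6.626 × 10⁻³⁴ / 1.054 × 10⁻²¹ = 6.29 × 10⁻¹³ m = 629 fm.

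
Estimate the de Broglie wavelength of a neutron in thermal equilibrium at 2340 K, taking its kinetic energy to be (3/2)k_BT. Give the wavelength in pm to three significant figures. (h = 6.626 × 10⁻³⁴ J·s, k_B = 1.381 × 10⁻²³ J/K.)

λ = 52.0 pm

KE = (3/2)k_BT = 1.5 × 1.381 × 10⁻²³ × 2340 = 4.847 × 10⁻²⁰ J.
p = √(2mKE) = √(2 × 1.675 × 10⁻²⁷ × 4.847 × 10⁻²⁰) = 1.274 × 10⁻²³ kg·m/s.
λ = h/p = 5.20 × 10⁻¹¹ m = 52.0 pm.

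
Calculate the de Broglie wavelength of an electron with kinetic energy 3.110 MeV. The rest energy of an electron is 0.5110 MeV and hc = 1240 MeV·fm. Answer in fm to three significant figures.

Total energy E = KE + m₀c² = 3.110 + 0.5110 = 3.6210 MeV.
(pc)² = E² − (m₀c²)² = (3.6210)² − (0.5110)² = 12.85 MeV², so pc = 3.585 MeV.
λ = hc/(pc) = 1240 MeV·fm / 3.585 MeV = 346 fm.

λ = 346 fm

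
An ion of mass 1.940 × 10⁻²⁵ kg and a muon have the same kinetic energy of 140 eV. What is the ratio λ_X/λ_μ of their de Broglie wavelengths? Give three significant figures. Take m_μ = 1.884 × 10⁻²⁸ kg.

λ_X/λ_μ = 0.0312

At fixed KE, p = √(2mKE) so λ = h/p ∝ 1/√m.
λ_X/λ_μ = √(m_μ/m_X) = √(1.884 × 10⁻²⁸/1.940 × 10⁻²⁵) = √(9.711 × 10⁻⁴) = 0.0312.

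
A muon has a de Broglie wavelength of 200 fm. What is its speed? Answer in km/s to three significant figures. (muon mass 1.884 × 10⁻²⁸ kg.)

v = 1.76 × 10⁴ km/s

p = h/λ = 6.626 × 10⁻³⁴ / 2.000 × 10⁻¹³ = 3.313 × 10⁻²¹ kg·m/s.
v = p/m = 3.313 × 10⁻²¹ / 1.884 × 10⁻²⁸ = 1.76 × 10⁷ m/s = 1.76 × 10⁴ km/s.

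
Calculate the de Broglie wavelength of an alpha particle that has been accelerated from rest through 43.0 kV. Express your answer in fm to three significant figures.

KE = 2eV = 2 × 1.602 × 10⁻¹⁹ × 4.300 × 10⁴ = 1.378 × 10⁻¹⁴ J.
p = √(2mKE) = √(2 × 6.645 × 10⁻²⁷ × 1.378 × 10⁻¹⁴) = 1.353 × 10⁻²⁰ kg·m/s.
λ = h/p = 6.626 × 10⁻³⁴ / 1.353 × 10⁻²⁰ = 4.90 × 10⁻¹⁴ m = 49.0 fm.

λ = 49.0 fm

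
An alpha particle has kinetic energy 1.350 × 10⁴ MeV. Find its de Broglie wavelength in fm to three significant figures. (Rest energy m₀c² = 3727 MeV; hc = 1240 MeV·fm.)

Total energy E = KE + m₀c² = 1.350 × 10⁴ + 3727 = 17227 MeV.
(pc)² = E² − (m₀c²)² = (17227)² − (3727)² = 2.829 × 10⁸ MeV², so pc = 1.682 × 10⁴ MeV.
λ = hc/(pc) = 1240 MeV·fm / 1.682 × 10⁴ MeV = 0.0737 fm.

λ = 0.0737 fm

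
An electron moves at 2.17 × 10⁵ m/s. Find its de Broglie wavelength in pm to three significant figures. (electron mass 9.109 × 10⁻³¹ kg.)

λ = 3350 pm

p = mv = 9.109 × 10⁻³¹ × 2.17 × 10⁵ = 1.977 × 10⁻²⁵ kg·m/s.
λ = h/p = 6.626 × 10⁻³⁴ / 1.977 × 10⁻²⁵ = 3.35 × 10⁻⁹ m = 3350 pm.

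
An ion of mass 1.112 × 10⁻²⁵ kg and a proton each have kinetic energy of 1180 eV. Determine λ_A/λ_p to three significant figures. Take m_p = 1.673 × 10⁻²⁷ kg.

λ_A/λ_p = 0.123

At fixed KE, p = √(2mKE) so λ = h/p ∝ 1/√m.
λ_A/λ_p = √(m_p/m_A) = √(1.673 × 10⁻²⁷/1.112 × 10⁻²⁵) = √(0.01504) = 0.123.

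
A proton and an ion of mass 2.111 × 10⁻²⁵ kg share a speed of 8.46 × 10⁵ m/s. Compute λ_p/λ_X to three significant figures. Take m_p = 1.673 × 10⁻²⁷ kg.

λ_p/λ_X = 126

At fixed v, p = mv so λ = h/(mv) ∝ 1/m.
λ_p/λ_X = m_X/m_p = 2.111 × 10⁻²⁵/1.673 × 10⁻²⁷ = 126.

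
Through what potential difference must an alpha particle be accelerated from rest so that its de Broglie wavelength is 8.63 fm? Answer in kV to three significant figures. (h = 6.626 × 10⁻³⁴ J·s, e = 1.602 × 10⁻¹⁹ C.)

V = 1380 kV

p = h/λ = 6.626 × 10⁻³⁴ / 8.630 × 10⁻¹⁵ = 7.678 × 10⁻²⁰ kg·m/s.
KE = p²/(2m) = 4.436 × 10⁻¹³ J.
V = KE/2e = 4.436 × 10⁻¹³ / (2 × 1.602 × 10⁻¹⁹) = 1380 kV.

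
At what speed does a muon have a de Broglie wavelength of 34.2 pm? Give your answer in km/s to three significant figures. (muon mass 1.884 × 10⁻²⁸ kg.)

v = 103 km/s

p = h/λ = 6.626 × 10⁻³⁴ / 3.420 × 10⁻¹¹ = 1.937 × 10⁻²³ kg·m/s.
v = p/m = 1.937 × 10⁻²³ / 1.884 × 10⁻²⁸ = 1.03 × 10⁵ m/s = 103 km/s.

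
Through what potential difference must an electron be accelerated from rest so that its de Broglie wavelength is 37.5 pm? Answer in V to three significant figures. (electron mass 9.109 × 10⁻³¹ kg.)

p = h/λ = 6.626 × 10⁻³⁴ / 3.750 × 10⁻¹¹ = 1.767 × 10⁻²³ kg·m/s.
KE = p²/(2m) = 1.714 × 10⁻¹⁶ J.
V = KE/e = 1.714 × 10⁻¹⁶ / (1.602 × 10⁻¹⁹) = 1070 V.

V = 1070 V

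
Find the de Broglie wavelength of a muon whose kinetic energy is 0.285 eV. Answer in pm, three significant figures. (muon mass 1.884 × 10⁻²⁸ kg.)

KE = 0.285 eV = 4.566 × 10⁻²⁰ J.
p = √(2mKE) = √(2 × 1.884 × 10⁻²⁸ × 4.566 × 10⁻²⁰) = 4.148 × 10⁻²⁴ kg·m/s.
λ = h/p = 6.626 × 10⁻³⁴ / 4.148 × 10⁻²⁴ = 1.60 × 10⁻¹⁰ m = 160 pm.

λ = 160 pm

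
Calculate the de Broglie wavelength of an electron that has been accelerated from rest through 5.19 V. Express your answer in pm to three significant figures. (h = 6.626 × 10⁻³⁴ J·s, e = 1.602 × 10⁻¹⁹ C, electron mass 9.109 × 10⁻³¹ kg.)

λ = 538 pm

KE = eV = 1.602 × 10⁻¹⁹ × 5.190 = 8.314 × 10⁻¹⁹ J.
p = √(2mKE) = √(2 × 9.109 × 10⁻³¹ × 8.314 × 10⁻¹⁹) = 1.231 × 10⁻²⁴ kg·m/s.
λ = h/p = 6.626 × 10⁻³⁴ / 1.231 × 10⁻²⁴ = 5.38 × 10⁻¹⁰ m = 538 pm.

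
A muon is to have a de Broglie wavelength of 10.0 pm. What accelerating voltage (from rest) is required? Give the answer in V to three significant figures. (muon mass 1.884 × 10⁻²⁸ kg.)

V = 72.7 V

p = h/λ = 6.626 × 10⁻³⁴ / 1.000 × 10⁻¹¹ = 6.626 × 10⁻²³ kg·m/s.
KE = p²/(2m) = 1.165 × 10⁻¹⁷ J.
V = KE/e = 1.165 × 10⁻¹⁷ / (1.602 × 10⁻¹⁹) = 72.7 V.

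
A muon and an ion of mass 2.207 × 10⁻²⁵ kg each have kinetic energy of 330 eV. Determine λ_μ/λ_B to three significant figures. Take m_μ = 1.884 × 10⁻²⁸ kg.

At fixed KE, p = √(2mKE) so λ = h/p ∝ 1/√m.
λ_μ/λ_B = √(m_B/m_μ) = √(2.207 × 10⁻²⁵/1.884 × 10⁻²⁸) = √(1171) = 34.2.

λ_μ/λ_B = 34.2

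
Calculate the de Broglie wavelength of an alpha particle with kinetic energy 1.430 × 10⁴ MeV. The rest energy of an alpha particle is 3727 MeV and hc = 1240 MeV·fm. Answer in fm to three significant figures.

Total energy E = KE + m₀c² = 1.430 × 10⁴ + 3727 = 18027 MeV.
(pc)² = E² − (m₀c²)² = (18027)² − (3727)² = 3.111 × 10⁸ MeV², so pc = 1.764 × 10⁴ MeV.
λ = hc/(pc) = 1240 MeV·fm / 1.764 × 10⁴ MeV = 0.0703 fm.

λ = 0.0703 fm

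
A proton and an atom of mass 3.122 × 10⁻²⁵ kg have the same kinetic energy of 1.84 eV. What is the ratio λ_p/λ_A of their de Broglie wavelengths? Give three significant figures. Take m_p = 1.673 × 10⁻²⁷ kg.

λ_p/λ_A = 13.7

At fixed KE, p = √(2mKE) so λ = h/p ∝ 1/√m.
λ_p/λ_A = √(m_A/m_p) = √(3.122 × 10⁻²⁵/1.673 × 10⁻²⁷) = √(186.6) = 13.7.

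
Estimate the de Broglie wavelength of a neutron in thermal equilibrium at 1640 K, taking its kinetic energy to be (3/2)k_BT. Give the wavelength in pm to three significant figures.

λ = 62.1 pm

KE = (3/2)k_BT = 1.5 × 1.381 × 10⁻²³ × 1640 = 3.397 × 10⁻²⁰ J.
p = √(2mKE) = √(2 × 1.675 × 10⁻²⁷ × 3.397 × 10⁻²⁰) = 1.067 × 10⁻²³ kg·m/s.
λ = h/p = 6.21 × 10⁻¹¹ m = 62.1 pm.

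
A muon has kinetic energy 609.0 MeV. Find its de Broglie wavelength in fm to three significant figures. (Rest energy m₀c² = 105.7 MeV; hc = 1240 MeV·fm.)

λ = 1.75 fm

Total energy E = KE + m₀c² = 609.0 + 105.7 = 714.7 MeV.
(pc)² = E² − (m₀c²)² = (714.7)² − (105.7)² = 4.996 × 10⁵ MeV², so pc = 706.8 MeV.
λ = hc/(pc) = 1240 MeV·fm / 706.8 MeV = 1.75 fm.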